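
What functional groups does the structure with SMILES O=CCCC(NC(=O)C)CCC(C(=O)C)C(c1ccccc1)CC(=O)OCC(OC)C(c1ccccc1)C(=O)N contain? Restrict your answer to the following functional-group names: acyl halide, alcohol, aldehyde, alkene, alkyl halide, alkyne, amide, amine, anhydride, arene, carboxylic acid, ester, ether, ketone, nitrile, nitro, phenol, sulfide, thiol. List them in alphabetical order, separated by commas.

aldehyde, amide, arene, ester, ether, ketone

Taking each segment in turn:
  OHC: terminal –CHO: carbonyl C bonded to H and C → aldehyde.
  CH(NHCOCH3): pendant –NHC(=O)CH3: N bonded to a carbonyl → amide (not amine).
  CH(COCH3): pendant –COCH3: carbonyl C bonded to two carbons → ketone.
  CH(C6H5): pendant –C6H5: benzene ring → arene.
  CH2COOCH2: –C(=O)–O–C with C on the carbonyl side → ester.
  CH(OCH3): pendant –OCH3: C–O–C with sp³ C, no adjacent C=O → ether.
  CH(C6H5): pendant –C6H5: benzene ring → arene.
  CONH2: –C(=O)NH2: carbonyl C bonded to C and to N → amide (the N is not a separate amine).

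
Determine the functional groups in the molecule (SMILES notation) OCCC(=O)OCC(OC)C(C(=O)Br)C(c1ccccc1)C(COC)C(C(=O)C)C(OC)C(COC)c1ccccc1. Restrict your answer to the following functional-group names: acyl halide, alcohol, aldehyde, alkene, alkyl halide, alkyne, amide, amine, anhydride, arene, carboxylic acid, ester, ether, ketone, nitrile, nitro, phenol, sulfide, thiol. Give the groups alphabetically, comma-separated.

HO– on an sp³ carbon → alcohol.
–C(=O)–O–C with C on the carbonyl side → ester.
pendant –OCH3: C–O–C with sp³ C, no adjacent C=O → ether.
pendant –C(=O)X: carbonyl C bonded to C and halogen → acyl halide.
pendant –C6H5: benzene ring → arene.
pendant –CH2OCH3: C–O–C linkage → ether.
pendant –COCH3: carbonyl C bonded to two carbons → ketone.
pendant –OCH3: C–O–C with sp³ C, no adjacent C=O → ether.
pendant –CH2OCH3: C–O–C linkage → ether.
–C6H5 phenyl ring → arene.

acyl halide, alcohol, arene, ester, ether, ketone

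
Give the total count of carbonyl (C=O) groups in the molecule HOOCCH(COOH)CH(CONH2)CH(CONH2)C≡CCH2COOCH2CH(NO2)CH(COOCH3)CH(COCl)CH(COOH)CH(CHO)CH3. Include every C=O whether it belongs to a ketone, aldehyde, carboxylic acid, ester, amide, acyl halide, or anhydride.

9

HOOC: carboxylic acid, 1 C=O (running total 1).
CH(COOH): carboxylic acid, 1 C=O (running total 2).
CH(CONH2): amide, 1 C=O (running total 3).
CH(CONH2): amide, 1 C=O (running total 4).
CH2COOCH2: ester, 1 C=O (running total 5).
CH(COOCH3): ester, 1 C=O (running total 6).
CH(COCl): acyl halide, 1 C=O (running total 7).
CH(COOH): carboxylic acid, 1 C=O (running total 8).
CH(CHO): aldehyde, 1 C=O (running total 9).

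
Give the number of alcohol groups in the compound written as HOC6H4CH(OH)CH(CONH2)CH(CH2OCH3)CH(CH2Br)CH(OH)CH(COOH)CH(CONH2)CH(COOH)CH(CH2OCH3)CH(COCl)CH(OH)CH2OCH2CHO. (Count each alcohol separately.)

Taking each segment in turn:
  HOC6H4: –OH attached directly to an aromatic ring → phenol (not alcohol); the ring itself is an arene.
  CH(OH): –OH on an sp³ carbon → alcohol (secondary).
  CH(CONH2): pendant –CONH2: carbonyl C bonded to C and N → amide.
  CH(CH2OCH3): pendant –CH2OCH3: C–O–C linkage → ether.
  CH(CH2Br): pendant –CH2X: halogen on sp³ carbon → alkyl halide.
  CH(OH): –OH on an sp³ carbon → alcohol (secondary).
  CH(COOH): pendant –COOH: carbonyl C bonded to C and –OH → carboxylic acid.
  CH(CONH2): pendant –CONH2: carbonyl C bonded to C and N → amide.
  CH(COOH): pendant –COOH: carbonyl C bonded to C and –OH → carboxylic acid.
  CH(CH2OCH3): pendant –CH2OCH3: C–O–C linkage → ether.
  CH(COCl): pendant –C(=O)X: carbonyl C bonded to C and halogen → acyl halide.
  CH(OH): –OH on an sp³ carbon → alcohol (secondary).
  CH2OCH2: C–O–C with sp³ carbons on both sides and no adjacent C=O → ether.
  CHO: terminal –CHO: carbonyl C bonded to H and C → aldehyde.
Alcohol appears at: CH(OH), CH(OH), CH(OH) → 3.

3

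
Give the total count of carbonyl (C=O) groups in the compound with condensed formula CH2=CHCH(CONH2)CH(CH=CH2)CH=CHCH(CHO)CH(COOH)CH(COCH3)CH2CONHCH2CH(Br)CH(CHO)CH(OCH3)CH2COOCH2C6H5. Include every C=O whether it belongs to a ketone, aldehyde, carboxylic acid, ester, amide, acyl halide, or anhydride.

7

CH(CONH2): amide, 1 C=O (running total 1).
CH(CHO): aldehyde, 1 C=O (running total 2).
CH(COOH): carboxylic acid, 1 C=O (running total 3).
CH(COCH3): ketone, 1 C=O (running total 4).
CH2CONHCH2: amide, 1 C=O (running total 5).
CH(CHO): aldehyde, 1 C=O (running total 6).
CH2COOCH2: ester, 1 C=O (running total 7).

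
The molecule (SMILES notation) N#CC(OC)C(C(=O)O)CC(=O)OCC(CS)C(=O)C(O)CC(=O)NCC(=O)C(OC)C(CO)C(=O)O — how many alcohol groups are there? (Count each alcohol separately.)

Reading the structure from left to right:
  N≡C: N≡C–: carbon triple-bonded to nitrogen → nitrile.
  CH(OCH3): pendant –OCH3: C–O–C with sp³ C, no adjacent C=O → ether.
  CH(COOH): pendant –COOH: carbonyl C bonded to C and –OH → carboxylic acid.
  CH2COOCH2: –C(=O)–O–C with C on the carbonyl side → ester.
  CH(CH2SH): pendant –CH2SH → thiol.
  CO: –C(=O)– with carbon on both sides → ketone.
  CH(OH): –OH on an sp³ carbon → alcohol (secondary).
  CH2CONHCH2: –C(=O)–N– linkage → amide (the N is not an amine).
  CO: –C(=O)– with carbon on both sides → ketone.
  CH(OCH3): pendant –OCH3: C–O–C with sp³ C, no adjacent C=O → ether.
  CH(CH2OH): pendant –CH2OH on an sp³ backbone C → alcohol.
  COOH: –COOH: carbonyl C bonded to –OH and C → carboxylic acid (the –OH is not a separate alcohol).
Alcohol appears at: CH(OH), CH(CH2OH) → 2.

2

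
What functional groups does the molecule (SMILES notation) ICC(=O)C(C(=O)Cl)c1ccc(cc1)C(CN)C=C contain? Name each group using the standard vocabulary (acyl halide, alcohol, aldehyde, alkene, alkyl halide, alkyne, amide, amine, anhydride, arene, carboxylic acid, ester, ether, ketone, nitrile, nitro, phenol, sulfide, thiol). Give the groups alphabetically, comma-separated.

halogen on an sp³ carbon → alkyl halide.
–C(=O)– with carbon on both sides → ketone.
pendant –C(=O)X: carbonyl C bonded to C and halogen → acyl halide.
para-disubstituted benzene ring → arene.
pendant –CH2NH2: N on sp³ C, no adjacent C=O → amine.
C=C double bond → alkene.

acyl halide, alkene, alkyl halide, amine, arene, ketone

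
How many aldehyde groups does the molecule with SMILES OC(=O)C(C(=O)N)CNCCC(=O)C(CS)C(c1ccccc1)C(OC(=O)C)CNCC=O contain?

1

Reading the structure from left to right:
  HOOC: –COOH: carbonyl C bonded to –OH and C → carboxylic acid (the –OH is not a separate alcohol).
  CH(CONH2): pendant –CONH2: carbonyl C bonded to C and N → amide.
  CH2NHCH2: C–N–C with sp³ carbons and no adjacent C=O → amine (secondary).
  CO: –C(=O)– with carbon on both sides → ketone.
  CH(CH2SH): pendant –CH2SH → thiol.
  CH(C6H5): pendant –C6H5: benzene ring → arene.
  CH(OCOCH3): pendant –OC(=O)CH3: an acyloxy group → ester.
  CH2NHCH2: C–N–C with sp³ carbons and no adjacent C=O → amine (secondary).
  CHO: terminal –CHO: carbonyl C bonded to H and C → aldehyde.
Aldehyde appears at: CHO → 1.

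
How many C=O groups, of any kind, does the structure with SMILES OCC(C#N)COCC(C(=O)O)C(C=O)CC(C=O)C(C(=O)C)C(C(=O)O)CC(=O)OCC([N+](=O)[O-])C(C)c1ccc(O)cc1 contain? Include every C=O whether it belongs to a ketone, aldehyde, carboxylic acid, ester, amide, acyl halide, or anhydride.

CH(COOH): carboxylic acid, 1 C=O (running total 1).
CH(CHO): aldehyde, 1 C=O (running total 2).
CH(CHO): aldehyde, 1 C=O (running total 3).
CH(COCH3): ketone, 1 C=O (running total 4).
CH(COOH): carboxylic acid, 1 C=O (running total 5).
CH2COOCH2: ester, 1 C=O (running total 6).

6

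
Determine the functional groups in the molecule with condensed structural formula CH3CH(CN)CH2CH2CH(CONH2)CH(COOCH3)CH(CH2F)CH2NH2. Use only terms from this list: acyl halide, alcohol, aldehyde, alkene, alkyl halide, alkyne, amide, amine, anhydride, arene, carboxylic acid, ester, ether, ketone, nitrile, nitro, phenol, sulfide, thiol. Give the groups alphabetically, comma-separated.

alkyl halide, amide, amine, ester, nitrile

pendant –C≡N: nitrile.
pendant –CONH2: carbonyl C bonded to C and N → amide.
pendant –COOCH3: carbonyl C bonded to C and –OCH3 → ester.
pendant –CH2X: halogen on sp³ carbon → alkyl halide.
–NH2 on an sp³ carbon with no adjacent C=O → amine.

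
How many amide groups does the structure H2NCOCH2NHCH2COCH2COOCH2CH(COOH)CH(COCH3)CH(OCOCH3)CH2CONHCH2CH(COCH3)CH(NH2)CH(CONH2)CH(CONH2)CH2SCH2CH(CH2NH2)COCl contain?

Taking each segment in turn:
  H2NCO: –C(=O)NH2: carbonyl C bonded to C and to N → amide (the N is not a separate amine).
  CH2NHCH2: C–N–C with sp³ carbons and no adjacent C=O → amine (secondary).
  CO: –C(=O)– with carbon on both sides → ketone.
  CH2COOCH2: –C(=O)–O–C with C on the carbonyl side → ester.
  CH(COOH): pendant –COOH: carbonyl C bonded to C and –OH → carboxylic acid.
  CH(COCH3): pendant –COCH3: carbonyl C bonded to two carbons → ketone.
  CH(OCOCH3): pendant –OC(=O)CH3: an acyloxy group → ester.
  CH2CONHCH2: –C(=O)–N– linkage → amide (the N is not an amine).
  CH(COCH3): pendant –COCH3: carbonyl C bonded to two carbons → ketone.
  CH(NH2): –NH2 on an sp³ carbon with no adjacent C=O → amine.
  CH(CONH2): pendant –CONH2: carbonyl C bonded to C and N → amide.
  CH(CONH2): pendant –CONH2: carbonyl C bonded to C and N → amide.
  CH2SCH2: C–S–C linkage → sulfide (thioether).
  CH(CH2NH2): pendant –CH2NH2: N on sp³ C, no adjacent C=O → amine.
  COCl: –C(=O)Cl: carbonyl C bonded to C and to a halogen → acyl halide (not alkyl halide).
Amide appears at: H2NCO, CH2CONHCH2, CH(CONH2), CH(CONH2) → 4.

4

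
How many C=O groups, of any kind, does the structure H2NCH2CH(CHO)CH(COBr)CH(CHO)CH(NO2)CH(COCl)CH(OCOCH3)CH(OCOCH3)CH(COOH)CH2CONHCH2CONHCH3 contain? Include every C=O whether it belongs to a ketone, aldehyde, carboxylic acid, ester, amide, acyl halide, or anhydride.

9

CH(CHO): aldehyde, 1 C=O (running total 1).
CH(COBr): acyl halide, 1 C=O (running total 2).
CH(CHO): aldehyde, 1 C=O (running total 3).
CH(COCl): acyl halide, 1 C=O (running total 4).
CH(OCOCH3): ester, 1 C=O (running total 5).
CH(OCOCH3): ester, 1 C=O (running total 6).
CH(COOH): carboxylic acid, 1 C=O (running total 7).
CH2CONHCH2: amide, 1 C=O (running total 8).
CONHCH3: amide, 1 C=O (running total 9).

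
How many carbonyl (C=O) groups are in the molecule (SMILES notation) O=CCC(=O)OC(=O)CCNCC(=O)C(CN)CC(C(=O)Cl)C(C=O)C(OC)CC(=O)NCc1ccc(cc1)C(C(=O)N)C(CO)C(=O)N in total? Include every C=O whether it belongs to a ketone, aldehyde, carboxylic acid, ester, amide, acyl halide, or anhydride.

9

OHC: aldehyde, 1 C=O (running total 1).
CH2CO-O-COCH2: anhydride, 2 C=O (running total 3).
CO: ketone, 1 C=O (running total 4).
CH(COCl): acyl halide, 1 C=O (running total 5).
CH(CHO): aldehyde, 1 C=O (running total 6).
CH2CONHCH2: amide, 1 C=O (running total 7).
CH(CONH2): amide, 1 C=O (running total 8).
CONH2: amide, 1 C=O (running total 9).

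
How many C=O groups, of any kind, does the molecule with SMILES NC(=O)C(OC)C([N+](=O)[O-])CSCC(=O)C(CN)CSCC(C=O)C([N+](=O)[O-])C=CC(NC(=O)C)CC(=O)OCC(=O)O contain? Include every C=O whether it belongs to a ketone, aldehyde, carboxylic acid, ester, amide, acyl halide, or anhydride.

6

H2NCO: amide, 1 C=O (running total 1).
CO: ketone, 1 C=O (running total 2).
CH(CHO): aldehyde, 1 C=O (running total 3).
CH(NHCOCH3): amide, 1 C=O (running total 4).
CH2COOCH2: ester, 1 C=O (running total 5).
COOH: carboxylic acid, 1 C=O (running total 6).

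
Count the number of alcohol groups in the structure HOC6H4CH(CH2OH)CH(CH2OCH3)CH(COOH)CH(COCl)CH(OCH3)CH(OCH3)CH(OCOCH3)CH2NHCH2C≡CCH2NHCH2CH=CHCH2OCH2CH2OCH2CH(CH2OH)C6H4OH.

Taking each segment in turn:
  HOC6H4: –OH attached directly to an aromatic ring → phenol (not alcohol); the ring itself is an arene.
  CH(CH2OH): pendant –CH2OH on an sp³ backbone C → alcohol.
  CH(CH2OCH3): pendant –CH2OCH3: C–O–C linkage → ether.
  CH(COOH): pendant –COOH: carbonyl C bonded to C and –OH → carboxylic acid.
  CH(COCl): pendant –C(=O)X: carbonyl C bonded to C and halogen → acyl halide.
  CH(OCH3): pendant –OCH3: C–O–C with sp³ C, no adjacent C=O → ether.
  CH(OCH3): pendant –OCH3: C–O–C with sp³ C, no adjacent C=O → ether.
  CH(OCOCH3): pendant –OC(=O)CH3: an acyloxy group → ester.
  CH2NHCH2: C–N–C with sp³ carbons and no adjacent C=O → amine (secondary).
  C≡C: C≡C triple bond → alkyne.
  CH2NHCH2: C–N–C with sp³ carbons and no adjacent C=O → amine (secondary).
  CH=CH: C=C double bond → alkene.
  CH2OCH2: C–O–C with sp³ carbons on both sides and no adjacent C=O → ether.
  CH2OCH2: C–O–C with sp³ carbons on both sides and no adjacent C=O → ether.
  CH(CH2OH): pendant –CH2OH on an sp³ backbone C → alcohol.
  C6H4OH: –OH attached directly to an aromatic ring → phenol (not alcohol); the ring itself is an arene.
Alcohol appears at: CH(CH2OH), CH(CH2OH) → 2.

2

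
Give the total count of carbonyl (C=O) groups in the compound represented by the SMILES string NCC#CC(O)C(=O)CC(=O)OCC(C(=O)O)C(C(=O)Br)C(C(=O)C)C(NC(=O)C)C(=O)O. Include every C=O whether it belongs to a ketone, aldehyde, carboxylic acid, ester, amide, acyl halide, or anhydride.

7

CO: ketone, 1 C=O (running total 1).
CH2COOCH2: ester, 1 C=O (running total 2).
CH(COOH): carboxylic acid, 1 C=O (running total 3).
CH(COBr): acyl halide, 1 C=O (running total 4).
CH(COCH3): ketone, 1 C=O (running total 5).
CH(NHCOCH3): amide, 1 C=O (running total 6).
COOH: carboxylic acid, 1 C=O (running total 7).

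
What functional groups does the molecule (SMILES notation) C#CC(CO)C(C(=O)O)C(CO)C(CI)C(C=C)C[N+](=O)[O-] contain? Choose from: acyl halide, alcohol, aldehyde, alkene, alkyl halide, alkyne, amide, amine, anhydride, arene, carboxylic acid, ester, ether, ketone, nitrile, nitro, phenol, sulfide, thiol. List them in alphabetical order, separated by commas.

alcohol, alkene, alkyl halide, alkyne, carboxylic acid, nitro

Reading the structure from left to right:
  HC≡C: C≡C triple bond → alkyne.
  CH(CH2OH): pendant –CH2OH on an sp³ backbone C → alcohol.
  CH(COOH): pendant –COOH: carbonyl C bonded to C and –OH → carboxylic acid.
  CH(CH2OH): pendant –CH2OH on an sp³ backbone C → alcohol.
  CH(CH2I): pendant –CH2X: halogen on sp³ carbon → alkyl halide.
  CH(CH=CH2): pendant –CH=CH2: C=C double bond → alkene.
  CH2NO2: –NO2 on carbon → nitro group.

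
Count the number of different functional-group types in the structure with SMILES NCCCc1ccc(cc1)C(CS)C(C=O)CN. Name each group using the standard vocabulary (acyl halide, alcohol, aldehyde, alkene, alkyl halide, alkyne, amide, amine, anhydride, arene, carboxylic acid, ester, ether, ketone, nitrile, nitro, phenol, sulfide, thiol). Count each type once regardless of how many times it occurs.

4

–NH2 on an sp³ carbon with no adjacent C=O → amine.
para-disubstituted benzene ring → arene.
pendant –CH2SH → thiol.
pendant –CHO: carbonyl C bonded to C and H → aldehyde.
–NH2 on an sp³ carbon with no adjacent C=O → amine.
Distinct types present: aldehyde, amine, arene, thiol.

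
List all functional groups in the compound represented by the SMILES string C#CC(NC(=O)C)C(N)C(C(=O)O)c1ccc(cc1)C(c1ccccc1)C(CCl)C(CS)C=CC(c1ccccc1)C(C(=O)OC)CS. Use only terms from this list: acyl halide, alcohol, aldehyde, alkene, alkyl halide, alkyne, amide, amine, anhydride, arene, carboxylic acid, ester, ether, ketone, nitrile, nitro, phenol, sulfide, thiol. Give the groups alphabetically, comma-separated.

C≡C triple bond → alkyne.
pendant –NHC(=O)CH3: N bonded to a carbonyl → amide (not amine).
–NH2 on an sp³ carbon with no adjacent C=O → amine.
pendant –COOH: carbonyl C bonded to C and –OH → carboxylic acid.
para-disubstituted benzene ring → arene.
pendant –C6H5: benzene ring → arene.
pendant –CH2X: halogen on sp³ carbon → alkyl halide.
pendant –CH2SH → thiol.
C=C double bond → alkene.
pendant –C6H5: benzene ring → arene.
pendant –COOCH3: carbonyl C bonded to C and –OCH3 → ester.
–SH on an sp³ carbon → thiol.

alkene, alkyl halide, alkyne, amide, amine, arene, carboxylic acid, ester, thiol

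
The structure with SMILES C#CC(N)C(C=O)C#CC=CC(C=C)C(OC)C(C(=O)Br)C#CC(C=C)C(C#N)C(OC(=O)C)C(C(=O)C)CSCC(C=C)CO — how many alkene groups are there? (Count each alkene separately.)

Taking each segment in turn:
  HC≡C: C≡C triple bond → alkyne.
  CH(NH2): –NH2 on an sp³ carbon with no adjacent C=O → amine.
  CH(CHO): pendant –CHO: carbonyl C bonded to C and H → aldehyde.
  C≡C: C≡C triple bond → alkyne.
  CH=CH: C=C double bond → alkene.
  CH(CH=CH2): pendant –CH=CH2: C=C double bond → alkene.
  CH(OCH3): pendant –OCH3: C–O–C with sp³ C, no adjacent C=O → ether.
  CH(COBr): pendant –C(=O)X: carbonyl C bonded to C and halogen → acyl halide.
  C≡C: C≡C triple bond → alkyne.
  CH(CH=CH2): pendant –CH=CH2: C=C double bond → alkene.
  CH(CN): pendant –C≡N: nitrile.
  CH(OCOCH3): pendant –OC(=O)CH3: an acyloxy group → ester.
  CH(COCH3): pendant –COCH3: carbonyl C bonded to two carbons → ketone.
  CH2SCH2: C–S–C linkage → sulfide (thioether).
  CH(CH=CH2): pendant –CH=CH2: C=C double bond → alkene.
  CH2OH: –OH on an sp³ carbon → alcohol.
Alkene appears at: CH=CH, CH(CH=CH2), CH(CH=CH2), CH(CH=CH2) → 4.

4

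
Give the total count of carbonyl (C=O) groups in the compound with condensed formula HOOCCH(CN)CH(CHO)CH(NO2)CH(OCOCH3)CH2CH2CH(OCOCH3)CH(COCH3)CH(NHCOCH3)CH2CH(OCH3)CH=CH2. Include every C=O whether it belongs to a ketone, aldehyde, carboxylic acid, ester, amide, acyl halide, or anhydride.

HOOC: carboxylic acid, 1 C=O (running total 1).
CH(CHO): aldehyde, 1 C=O (running total 2).
CH(OCOCH3): ester, 1 C=O (running total 3).
CH(OCOCH3): ester, 1 C=O (running total 4).
CH(COCH3): ketone, 1 C=O (running total 5).
CH(NHCOCH3): amide, 1 C=O (running total 6).

6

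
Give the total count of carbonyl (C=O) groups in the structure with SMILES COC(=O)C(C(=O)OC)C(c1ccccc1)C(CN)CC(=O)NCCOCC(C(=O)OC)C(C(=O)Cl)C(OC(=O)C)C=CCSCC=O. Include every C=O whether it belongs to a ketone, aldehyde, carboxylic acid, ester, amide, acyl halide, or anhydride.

7

CH3OOC: ester, 1 C=O (running total 1).
CH(COOCH3): ester, 1 C=O (running total 2).
CH2CONHCH2: amide, 1 C=O (running total 3).
CH(COOCH3): ester, 1 C=O (running total 4).
CH(COCl): acyl halide, 1 C=O (running total 5).
CH(OCOCH3): ester, 1 C=O (running total 6).
CHO: aldehyde, 1 C=O (running total 7).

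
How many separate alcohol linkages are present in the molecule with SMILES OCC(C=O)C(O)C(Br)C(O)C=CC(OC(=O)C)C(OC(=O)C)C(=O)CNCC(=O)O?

3

Taking each segment in turn:
  HOCH2: HO– on an sp³ carbon → alcohol.
  CH(CHO): pendant –CHO: carbonyl C bonded to C and H → aldehyde.
  CH(OH): –OH on an sp³ carbon → alcohol (secondary).
  CH(Br): halogen on an sp³ carbon → alkyl halide.
  CH(OH): –OH on an sp³ carbon → alcohol (secondary).
  CH=CH: C=C double bond → alkene.
  CH(OCOCH3): pendant –OC(=O)CH3: an acyloxy group → ester.
  CH(OCOCH3): pendant –OC(=O)CH3: an acyloxy group → ester.
  CO: –C(=O)– with carbon on both sides → ketone.
  CH2NHCH2: C–N–C with sp³ carbons and no adjacent C=O → amine (secondary).
  COOH: –COOH: carbonyl C bonded to –OH and C → carboxylic acid (the –OH is not a separate alcohol).
Alcohol appears at: HOCH2, CH(OH), CH(OH) → 3.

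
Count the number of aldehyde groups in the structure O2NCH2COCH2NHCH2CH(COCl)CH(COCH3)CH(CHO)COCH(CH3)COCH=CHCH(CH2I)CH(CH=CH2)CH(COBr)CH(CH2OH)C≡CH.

1

Working along the chain:
  O2NCH2: –NO2 on carbon → nitro group.
  CO: –C(=O)– with carbon on both sides → ketone.
  CH2NHCH2: C–N–C with sp³ carbons and no adjacent C=O → amine (secondary).
  CH(COCl): pendant –C(=O)X: carbonyl C bonded to C and halogen → acyl halide.
  CH(COCH3): pendant –COCH3: carbonyl C bonded to two carbons → ketone.
  CH(CHO): pendant –CHO: carbonyl C bonded to C and H → aldehyde.
  CO: –C(=O)– with carbon on both sides → ketone.
  CO: –C(=O)– with carbon on both sides → ketone.
  CH=CH: C=C double bond → alkene.
  CH(CH2I): pendant –CH2X: halogen on sp³ carbon → alkyl halide.
  CH(CH=CH2): pendant –CH=CH2: C=C double bond → alkene.
  CH(COBr): pendant –C(=O)X: carbonyl C bonded to C and halogen → acyl halide.
  CH(CH2OH): pendant –CH2OH on an sp³ backbone C → alcohol.
  C≡CH: C≡C triple bond → alkyne.
Aldehyde appears at: CH(CHO) → 1.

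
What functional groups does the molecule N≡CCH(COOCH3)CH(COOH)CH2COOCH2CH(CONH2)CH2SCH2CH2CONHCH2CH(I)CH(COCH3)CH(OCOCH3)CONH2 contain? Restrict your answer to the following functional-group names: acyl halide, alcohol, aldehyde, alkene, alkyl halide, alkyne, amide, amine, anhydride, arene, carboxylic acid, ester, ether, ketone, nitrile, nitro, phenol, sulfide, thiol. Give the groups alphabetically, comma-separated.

alkyl halide, amide, carboxylic acid, ester, ketone, nitrile, sulfide

N≡C–: carbon triple-bonded to nitrogen → nitrile.
pendant –COOCH3: carbonyl C bonded to C and –OCH3 → ester.
pendant –COOH: carbonyl C bonded to C and –OH → carboxylic acid.
–C(=O)–O–C with C on the carbonyl side → ester.
pendant –CONH2: carbonyl C bonded to C and N → amide.
C–S–C linkage → sulfide (thioether).
–C(=O)–N– linkage → amide (the N is not an amine).
halogen on an sp³ carbon → alkyl halide.
pendant –COCH3: carbonyl C bonded to two carbons → ketone.
pendant –OC(=O)CH3: an acyloxy group → ester.
–C(=O)NH2: carbonyl C bonded to C and to N → amide (the N is not a separate amine).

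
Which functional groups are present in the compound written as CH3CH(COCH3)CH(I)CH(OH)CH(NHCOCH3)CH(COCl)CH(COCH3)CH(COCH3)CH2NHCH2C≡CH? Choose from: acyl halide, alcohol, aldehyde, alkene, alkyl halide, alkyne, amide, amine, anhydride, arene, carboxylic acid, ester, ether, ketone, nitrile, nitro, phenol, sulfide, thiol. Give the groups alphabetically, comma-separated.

Working along the chain:
  CH(COCH3): pendant –COCH3: carbonyl C bonded to two carbons → ketone.
  CH(I): halogen on an sp³ carbon → alkyl halide.
  CH(OH): –OH on an sp³ carbon → alcohol (secondary).
  CH(NHCOCH3): pendant –NHC(=O)CH3: N bonded to a carbonyl → amide (not amine).
  CH(COCl): pendant –C(=O)X: carbonyl C bonded to C and halogen → acyl halide.
  CH(COCH3): pendant –COCH3: carbonyl C bonded to two carbons → ketone.
  CH(COCH3): pendant –COCH3: carbonyl C bonded to two carbons → ketone.
  CH2NHCH2: C–N–C with sp³ carbons and no adjacent C=O → amine (secondary).
  C≡CH: C≡C triple bond → alkyne.

acyl halide, alcohol, alkyl halide, alkyne, amide, amine, ketone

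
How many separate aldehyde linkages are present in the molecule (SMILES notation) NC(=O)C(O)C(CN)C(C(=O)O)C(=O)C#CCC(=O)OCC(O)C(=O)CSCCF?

0

–C(=O)NH2: carbonyl C bonded to C and to N → amide (the N is not a separate amine).
–OH on an sp³ carbon → alcohol (secondary).
pendant –CH2NH2: N on sp³ C, no adjacent C=O → amine.
pendant –COOH: carbonyl C bonded to C and –OH → carboxylic acid.
–C(=O)– with carbon on both sides → ketone.
C≡C triple bond → alkyne.
–C(=O)–O–C with C on the carbonyl side → ester.
–OH on an sp³ carbon → alcohol (secondary).
–C(=O)– with carbon on both sides → ketone.
C–S–C linkage → sulfide (thioether).
halogen on an sp³ carbon → alkyl halide.
No segment is a aldehyde: CH(COOH) is carboxylic acid, not aldehyde; CO is ketone, not aldehyde; CH2COOCH2 is ester, not aldehyde. → 0.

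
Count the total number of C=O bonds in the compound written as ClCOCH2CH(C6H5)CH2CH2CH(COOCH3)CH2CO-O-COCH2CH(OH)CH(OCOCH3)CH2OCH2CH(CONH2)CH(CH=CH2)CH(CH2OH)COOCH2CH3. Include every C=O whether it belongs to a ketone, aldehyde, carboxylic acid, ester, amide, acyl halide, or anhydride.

ClCO: acyl halide, 1 C=O (running total 1).
CH(COOCH3): ester, 1 C=O (running total 2).
CH2CO-O-COCH2: anhydride, 2 C=O (running total 4).
CH(OCOCH3): ester, 1 C=O (running total 5).
CH(CONH2): amide, 1 C=O (running total 6).
COOCH2CH3: ester, 1 C=O (running total 7).

7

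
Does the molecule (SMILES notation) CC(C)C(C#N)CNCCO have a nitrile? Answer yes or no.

pendant –C≡N: nitrile.
C–N–C with sp³ carbons and no adjacent C=O → amine (secondary).
–OH on an sp³ carbon → alcohol.
The CH(CN) segment supplies the nitrile: pendant –C≡N: nitrile.

yes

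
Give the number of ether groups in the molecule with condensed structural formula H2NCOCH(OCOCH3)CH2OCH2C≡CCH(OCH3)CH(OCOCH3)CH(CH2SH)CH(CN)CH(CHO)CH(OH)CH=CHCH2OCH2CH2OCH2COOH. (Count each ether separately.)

–C(=O)NH2: carbonyl C bonded to C and to N → amide (the N is not a separate amine).
pendant –OC(=O)CH3: an acyloxy group → ester.
C–O–C with sp³ carbons on both sides and no adjacent C=O → ether.
C≡C triple bond → alkyne.
pendant –OCH3: C–O–C with sp³ C, no adjacent C=O → ether.
pendant –OC(=O)CH3: an acyloxy group → ester.
pendant –CH2SH → thiol.
pendant –C≡N: nitrile.
pendant –CHO: carbonyl C bonded to C and H → aldehyde.
–OH on an sp³ carbon → alcohol (secondary).
C=C double bond → alkene.
C–O–C with sp³ carbons on both sides and no adjacent C=O → ether.
C–O–C with sp³ carbons on both sides and no adjacent C=O → ether.
–COOH: carbonyl C bonded to –OH and C → carboxylic acid (the –OH is not a separate alcohol).
Ether appears at: CH2OCH2, CH(OCH3), CH2OCH2, CH2OCH2 → 4.

4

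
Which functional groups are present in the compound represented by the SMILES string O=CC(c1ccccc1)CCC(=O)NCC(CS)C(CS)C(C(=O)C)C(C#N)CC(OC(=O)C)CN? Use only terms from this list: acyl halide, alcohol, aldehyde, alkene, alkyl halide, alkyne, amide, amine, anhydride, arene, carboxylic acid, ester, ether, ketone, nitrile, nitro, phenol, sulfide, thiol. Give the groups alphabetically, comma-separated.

Taking each segment in turn:
  OHC: terminal –CHO: carbonyl C bonded to H and C → aldehyde.
  CH(C6H5): pendant –C6H5: benzene ring → arene.
  CH2CONHCH2: –C(=O)–N– linkage → amide (the N is not an amine).
  CH(CH2SH): pendant –CH2SH → thiol.
  CH(CH2SH): pendant –CH2SH → thiol.
  CH(COCH3): pendant –COCH3: carbonyl C bonded to two carbons → ketone.
  CH(CN): pendant –C≡N: nitrile.
  CH(OCOCH3): pendant –OC(=O)CH3: an acyloxy group → ester.
  CH2NH2: –NH2 on an sp³ carbon with no adjacent C=O → amine.

aldehyde, amide, amine, arene, ester, ketone, nitrile, thiol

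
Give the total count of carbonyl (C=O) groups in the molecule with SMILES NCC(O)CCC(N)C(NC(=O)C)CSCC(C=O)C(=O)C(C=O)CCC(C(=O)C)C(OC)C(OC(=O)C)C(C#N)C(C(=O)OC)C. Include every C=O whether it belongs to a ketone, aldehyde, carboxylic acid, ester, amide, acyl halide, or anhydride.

CH(NHCOCH3): amide, 1 C=O (running total 1).
CH(CHO): aldehyde, 1 C=O (running total 2).
CO: ketone, 1 C=O (running total 3).
CH(CHO): aldehyde, 1 C=O (running total 4).
CH(COCH3): ketone, 1 C=O (running total 5).
CH(OCOCH3): ester, 1 C=O (running total 6).
CH(COOCH3): ester, 1 C=O (running total 7).

7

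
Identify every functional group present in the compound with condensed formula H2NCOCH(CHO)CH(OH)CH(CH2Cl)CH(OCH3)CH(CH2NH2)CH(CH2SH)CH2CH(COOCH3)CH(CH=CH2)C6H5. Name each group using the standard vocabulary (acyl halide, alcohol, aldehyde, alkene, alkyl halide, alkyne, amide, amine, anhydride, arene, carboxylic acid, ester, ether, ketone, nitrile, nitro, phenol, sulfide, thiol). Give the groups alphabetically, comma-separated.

Working along the chain:
  H2NCO: –C(=O)NH2: carbonyl C bonded to C and to N → amide (the N is not a separate amine).
  CH(CHO): pendant –CHO: carbonyl C bonded to C and H → aldehyde.
  CH(OH): –OH on an sp³ carbon → alcohol (secondary).
  CH(CH2Cl): pendant –CH2X: halogen on sp³ carbon → alkyl halide.
  CH(OCH3): pendant –OCH3: C–O–C with sp³ C, no adjacent C=O → ether.
  CH(CH2NH2): pendant –CH2NH2: N on sp³ C, no adjacent C=O → amine.
  CH(CH2SH): pendant –CH2SH → thiol.
  CH(COOCH3): pendant –COOCH3: carbonyl C bonded to C and –OCH3 → ester.
  CH(CH=CH2): pendant –CH=CH2: C=C double bond → alkene.
  C6H5: –C6H5 phenyl ring → arene.

alcohol, aldehyde, alkene, alkyl halide, amide, amine, arene, ester, ether, thiol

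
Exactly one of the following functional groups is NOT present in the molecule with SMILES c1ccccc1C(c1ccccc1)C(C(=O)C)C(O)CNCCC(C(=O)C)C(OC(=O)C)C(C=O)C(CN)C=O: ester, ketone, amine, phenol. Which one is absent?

phenol

ester: present (CH(OCOCH3) — pendant –OC(=O)CH3: an acyloxy group → ester).
amine: present (CH2NHCH2 — C–N–C with sp³ carbons and no adjacent C=O → amine (secondary)).
ketone: present (CH(COCH3) — pendant –COCH3: carbonyl C bonded to two carbons → ketone).
phenol: absent. In CH(OH), the –OH is on an sp³ carbon, not on an aromatic ring, so it is an alcohol.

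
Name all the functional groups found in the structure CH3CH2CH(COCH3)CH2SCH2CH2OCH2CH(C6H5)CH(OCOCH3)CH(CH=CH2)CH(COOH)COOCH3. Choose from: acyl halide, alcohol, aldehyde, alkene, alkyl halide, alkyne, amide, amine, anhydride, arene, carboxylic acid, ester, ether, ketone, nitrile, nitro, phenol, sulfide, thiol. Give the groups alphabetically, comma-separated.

Working along the chain:
  CH(COCH3): pendant –COCH3: carbonyl C bonded to two carbons → ketone.
  CH2SCH2: C–S–C linkage → sulfide (thioether).
  CH2OCH2: C–O–C with sp³ carbons on both sides and no adjacent C=O → ether.
  CH(C6H5): pendant –C6H5: benzene ring → arene.
  CH(OCOCH3): pendant –OC(=O)CH3: an acyloxy group → ester.
  CH(CH=CH2): pendant –CH=CH2: C=C double bond → alkene.
  CH(COOH): pendant –COOH: carbonyl C bonded to C and –OH → carboxylic acid.
  COOCH3: –C(=O)OCH3: carbonyl C bonded to C and to –OCH3 → ester (not ketone + ether).

alkene, arene, carboxylic acid, ester, ether, ketone, sulfide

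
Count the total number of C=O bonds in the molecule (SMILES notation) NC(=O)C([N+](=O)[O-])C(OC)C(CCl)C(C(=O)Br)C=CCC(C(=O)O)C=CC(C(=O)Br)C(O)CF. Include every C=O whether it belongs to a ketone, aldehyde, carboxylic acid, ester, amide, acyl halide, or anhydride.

H2NCO: amide, 1 C=O (running total 1).
CH(COBr): acyl halide, 1 C=O (running total 2).
CH(COOH): carboxylic acid, 1 C=O (running total 3).
CH(COBr): acyl halide, 1 C=O (running total 4).

4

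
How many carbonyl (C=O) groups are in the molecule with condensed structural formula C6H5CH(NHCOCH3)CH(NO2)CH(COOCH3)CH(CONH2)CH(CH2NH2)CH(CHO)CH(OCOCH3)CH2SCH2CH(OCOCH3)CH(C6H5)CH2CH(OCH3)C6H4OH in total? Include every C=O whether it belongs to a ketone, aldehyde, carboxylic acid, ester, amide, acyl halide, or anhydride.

CH(NHCOCH3): amide, 1 C=O (running total 1).
CH(COOCH3): ester, 1 C=O (running total 2).
CH(CONH2): amide, 1 C=O (running total 3).
CH(CHO): aldehyde, 1 C=O (running total 4).
CH(OCOCH3): ester, 1 C=O (running total 5).
CH(OCOCH3): ester, 1 C=O (running total 6).

6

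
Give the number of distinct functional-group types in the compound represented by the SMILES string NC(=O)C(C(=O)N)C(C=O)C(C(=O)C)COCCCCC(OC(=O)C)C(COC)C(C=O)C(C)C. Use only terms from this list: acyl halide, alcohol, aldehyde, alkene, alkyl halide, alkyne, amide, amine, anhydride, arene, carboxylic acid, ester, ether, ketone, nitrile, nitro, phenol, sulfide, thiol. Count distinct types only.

5

Reading the structure from left to right:
  H2NCO: –C(=O)NH2: carbonyl C bonded to C and to N → amide (the N is not a separate amine).
  CH(CONH2): pendant –CONH2: carbonyl C bonded to C and N → amide.
  CH(CHO): pendant –CHO: carbonyl C bonded to C and H → aldehyde.
  CH(COCH3): pendant –COCH3: carbonyl C bonded to two carbons → ketone.
  CH2OCH2: C–O–C with sp³ carbons on both sides and no adjacent C=O → ether.
  CH(OCOCH3): pendant –OC(=O)CH3: an acyloxy group → ester.
  CH(CH2OCH3): pendant –CH2OCH3: C–O–C linkage → ether.
  CH(CHO): pendant –CHO: carbonyl C bonded to C and H → aldehyde.
Distinct types present: aldehyde, amide, ester, ether, ketone.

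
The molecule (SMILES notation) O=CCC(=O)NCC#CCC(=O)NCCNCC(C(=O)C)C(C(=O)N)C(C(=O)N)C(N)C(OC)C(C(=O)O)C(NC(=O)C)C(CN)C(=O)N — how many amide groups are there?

6

terminal –CHO: carbonyl C bonded to H and C → aldehyde.
–C(=O)–N– linkage → amide (the N is not an amine).
C≡C triple bond → alkyne.
–C(=O)–N– linkage → amide (the N is not an amine).
C–N–C with sp³ carbons and no adjacent C=O → amine (secondary).
pendant –COCH3: carbonyl C bonded to two carbons → ketone.
pendant –CONH2: carbonyl C bonded to C and N → amide.
pendant –CONH2: carbonyl C bonded to C and N → amide.
–NH2 on an sp³ carbon with no adjacent C=O → amine.
pendant –OCH3: C–O–C with sp³ C, no adjacent C=O → ether.
pendant –COOH: carbonyl C bonded to C and –OH → carboxylic acid.
pendant –NHC(=O)CH3: N bonded to a carbonyl → amide (not amine).
pendant –CH2NH2: N on sp³ C, no adjacent C=O → amine.
–C(=O)NH2: carbonyl C bonded to C and to N → amide (the N is not a separate amine).
Amide appears at: CH2CONHCH2, CH2CONHCH2, CH(CONH2), CH(CONH2), CH(NHCOCH3), CONH2 → 6.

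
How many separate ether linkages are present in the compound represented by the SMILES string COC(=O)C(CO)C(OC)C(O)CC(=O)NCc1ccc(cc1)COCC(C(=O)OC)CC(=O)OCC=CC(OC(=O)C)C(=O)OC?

CH3O–C(=O)–: carbonyl C bonded to C and to –OCH3 → ester (not ketone + ether).
pendant –CH2OH on an sp³ backbone C → alcohol.
pendant –OCH3: C–O–C with sp³ C, no adjacent C=O → ether.
–OH on an sp³ carbon → alcohol (secondary).
–C(=O)–N– linkage → amide (the N is not an amine).
para-disubstituted benzene ring → arene.
C–O–C with sp³ carbons on both sides and no adjacent C=O → ether.
pendant –COOCH3: carbonyl C bonded to C and –OCH3 → ester.
–C(=O)–O–C with C on the carbonyl side → ester.
C=C double bond → alkene.
pendant –OC(=O)CH3: an acyloxy group → ester.
–C(=O)OCH3: carbonyl C bonded to C and to –OCH3 → ester (not ketone + ether).
Ether appears at: CH(OCH3), CH2OCH2 → 2.

2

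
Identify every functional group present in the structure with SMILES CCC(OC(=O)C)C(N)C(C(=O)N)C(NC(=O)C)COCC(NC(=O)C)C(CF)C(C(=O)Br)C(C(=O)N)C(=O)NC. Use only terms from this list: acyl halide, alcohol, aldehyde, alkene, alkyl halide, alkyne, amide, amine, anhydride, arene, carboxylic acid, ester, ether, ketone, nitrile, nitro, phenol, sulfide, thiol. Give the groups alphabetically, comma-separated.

Working along the chain:
  CH(OCOCH3): pendant –OC(=O)CH3: an acyloxy group → ester.
  CH(NH2): –NH2 on an sp³ carbon with no adjacent C=O → amine.
  CH(CONH2): pendant –CONH2: carbonyl C bonded to C and N → amide.
  CH(NHCOCH3): pendant –NHC(=O)CH3: N bonded to a carbonyl → amide (not amine).
  CH2OCH2: C–O–C with sp³ carbons on both sides and no adjacent C=O → ether.
  CH(NHCOCH3): pendant –NHC(=O)CH3: N bonded to a carbonyl → amide (not amine).
  CH(CH2F): pendant –CH2X: halogen on sp³ carbon → alkyl halide.
  CH(COBr): pendant –C(=O)X: carbonyl C bonded to C and halogen → acyl halide.
  CH(CONH2): pendant –CONH2: carbonyl C bonded to C and N → amide.
  CONHCH3: –C(=O)NHCH3: carbonyl C bonded to C and to N → amide (the N is not an amine).

acyl halide, alkyl halide, amide, amine, ester, ether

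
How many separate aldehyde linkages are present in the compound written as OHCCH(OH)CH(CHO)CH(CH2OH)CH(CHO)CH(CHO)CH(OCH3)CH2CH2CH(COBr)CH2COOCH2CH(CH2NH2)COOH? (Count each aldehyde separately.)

Taking each segment in turn:
  OHC: terminal –CHO: carbonyl C bonded to H and C → aldehyde.
  CH(OH): –OH on an sp³ carbon → alcohol (secondary).
  CH(CHO): pendant –CHO: carbonyl C bonded to C and H → aldehyde.
  CH(CH2OH): pendant –CH2OH on an sp³ backbone C → alcohol.
  CH(CHO): pendant –CHO: carbonyl C bonded to C and H → aldehyde.
  CH(CHO): pendant –CHO: carbonyl C bonded to C and H → aldehyde.
  CH(OCH3): pendant –OCH3: C–O–C with sp³ C, no adjacent C=O → ether.
  CH(COBr): pendant –C(=O)X: carbonyl C bonded to C and halogen → acyl halide.
  CH2COOCH2: –C(=O)–O–C with C on the carbonyl side → ester.
  CH(CH2NH2): pendant –CH2NH2: N on sp³ C, no adjacent C=O → amine.
  COOH: –COOH: carbonyl C bonded to –OH and C → carboxylic acid (the –OH is not a separate alcohol).
Aldehyde appears at: OHC, CH(CHO), CH(CHO), CH(CHO) → 4.

4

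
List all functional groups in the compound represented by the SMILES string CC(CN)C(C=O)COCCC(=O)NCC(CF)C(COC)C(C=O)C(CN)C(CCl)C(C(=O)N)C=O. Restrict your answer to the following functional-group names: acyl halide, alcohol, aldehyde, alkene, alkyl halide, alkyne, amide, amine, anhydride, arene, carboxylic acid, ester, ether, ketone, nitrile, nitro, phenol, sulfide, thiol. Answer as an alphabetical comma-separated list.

aldehyde, alkyl halide, amide, amine, ether

Working along the chain:
  CH(CH2NH2): pendant –CH2NH2: N on sp³ C, no adjacent C=O → amine.
  CH(CHO): pendant –CHO: carbonyl C bonded to C and H → aldehyde.
  CH2OCH2: C–O–C with sp³ carbons on both sides and no adjacent C=O → ether.
  CH2CONHCH2: –C(=O)–N– linkage → amide (the N is not an amine).
  CH(CH2F): pendant –CH2X: halogen on sp³ carbon → alkyl halide.
  CH(CH2OCH3): pendant –CH2OCH3: C–O–C linkage → ether.
  CH(CHO): pendant –CHO: carbonyl C bonded to C and H → aldehyde.
  CH(CH2NH2): pendant –CH2NH2: N on sp³ C, no adjacent C=O → amine.
  CH(CH2Cl): pendant –CH2X: halogen on sp³ carbon → alkyl halide.
  CH(CONH2): pendant –CONH2: carbonyl C bonded to C and N → amide.
  CHO: terminal –CHO: carbonyl C bonded to H and C → aldehyde.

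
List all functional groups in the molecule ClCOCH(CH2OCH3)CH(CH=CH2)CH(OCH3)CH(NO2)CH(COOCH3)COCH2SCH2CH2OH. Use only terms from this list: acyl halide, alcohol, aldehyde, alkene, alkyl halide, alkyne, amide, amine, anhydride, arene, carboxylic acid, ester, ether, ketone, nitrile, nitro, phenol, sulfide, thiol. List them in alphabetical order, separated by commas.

acyl halide, alcohol, alkene, ester, ether, ketone, nitro, sulfide

Working along the chain:
  ClCO: –C(=O)Cl: carbonyl C bonded to C and to a halogen → acyl halide (not alkyl halide).
  CH(CH2OCH3): pendant –CH2OCH3: C–O–C linkage → ether.
  CH(CH=CH2): pendant –CH=CH2: C=C double bond → alkene.
  CH(OCH3): pendant –OCH3: C–O–C with sp³ C, no adjacent C=O → ether.
  CH(NO2): –NO2 on an sp³ carbon → nitro (the N=O is not a carbonyl).
  CH(COOCH3): pendant –COOCH3: carbonyl C bonded to C and –OCH3 → ester.
  CO: –C(=O)– with carbon on both sides → ketone.
  CH2SCH2: C–S–C linkage → sulfide (thioether).
  CH2OH: –OH on an sp³ carbon → alcohol.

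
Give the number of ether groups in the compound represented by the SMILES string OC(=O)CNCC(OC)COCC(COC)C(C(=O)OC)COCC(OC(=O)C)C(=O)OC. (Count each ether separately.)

4

–COOH: carbonyl C bonded to –OH and C → carboxylic acid (the –OH is not a separate alcohol).
C–N–C with sp³ carbons and no adjacent C=O → amine (secondary).
pendant –OCH3: C–O–C with sp³ C, no adjacent C=O → ether.
C–O–C with sp³ carbons on both sides and no adjacent C=O → ether.
pendant –CH2OCH3: C–O–C linkage → ether.
pendant –COOCH3: carbonyl C bonded to C and –OCH3 → ester.
C–O–C with sp³ carbons on both sides and no adjacent C=O → ether.
pendant –OC(=O)CH3: an acyloxy group → ester.
–C(=O)OCH3: carbonyl C bonded to C and to –OCH3 → ester (not ketone + ether).
Ether appears at: CH(OCH3), CH2OCH2, CH(CH2OCH3), CH2OCH2 → 4.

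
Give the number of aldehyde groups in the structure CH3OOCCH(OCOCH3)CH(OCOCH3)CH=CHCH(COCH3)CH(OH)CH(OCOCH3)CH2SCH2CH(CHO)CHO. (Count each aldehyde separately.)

Taking each segment in turn:
  CH3OOC: CH3O–C(=O)–: carbonyl C bonded to C and to –OCH3 → ester (not ketone + ether).
  CH(OCOCH3): pendant –OC(=O)CH3: an acyloxy group → ester.
  CH(OCOCH3): pendant –OC(=O)CH3: an acyloxy group → ester.
  CH=CH: C=C double bond → alkene.
  CH(COCH3): pendant –COCH3: carbonyl C bonded to two carbons → ketone.
  CH(OH): –OH on an sp³ carbon → alcohol (secondary).
  CH(OCOCH3): pendant –OC(=O)CH3: an acyloxy group → ester.
  CH2SCH2: C–S–C linkage → sulfide (thioether).
  CH(CHO): pendant –CHO: carbonyl C bonded to C and H → aldehyde.
  CHO: terminal –CHO: carbonyl C bonded to H and C → aldehyde.
Aldehyde appears at: CH(CHO), CHO → 2.

2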